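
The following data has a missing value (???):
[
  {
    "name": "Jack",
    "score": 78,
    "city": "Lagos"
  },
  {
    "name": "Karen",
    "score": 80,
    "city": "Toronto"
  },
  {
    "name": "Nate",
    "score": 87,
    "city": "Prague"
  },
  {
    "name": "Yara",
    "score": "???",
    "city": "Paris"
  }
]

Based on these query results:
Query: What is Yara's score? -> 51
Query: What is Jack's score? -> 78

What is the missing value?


The missing value is Yara's score
From query: Yara's score = 51

ANSWER: 51


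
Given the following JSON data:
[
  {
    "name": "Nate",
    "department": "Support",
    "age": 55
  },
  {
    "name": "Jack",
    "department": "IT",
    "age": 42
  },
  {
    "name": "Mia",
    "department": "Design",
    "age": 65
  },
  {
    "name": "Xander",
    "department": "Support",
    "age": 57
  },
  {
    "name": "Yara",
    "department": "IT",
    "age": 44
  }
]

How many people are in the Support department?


Scanning records for department = Support
  Record 0: Nate
  Record 3: Xander
Count: 2

ANSWER: 2


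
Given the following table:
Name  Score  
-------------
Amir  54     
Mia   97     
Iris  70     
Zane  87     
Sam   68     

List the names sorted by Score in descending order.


Sorting by Score (descending):
  Mia: 97
  Zane: 87
  Iris: 70
  Sam: 68
  Amir: 54


ANSWER: Mia, Zane, Iris, Sam, Amir


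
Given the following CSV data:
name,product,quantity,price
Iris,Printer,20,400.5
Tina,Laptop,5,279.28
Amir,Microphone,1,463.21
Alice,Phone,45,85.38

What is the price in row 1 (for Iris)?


Row 1: Iris
Column 'price' = 400.5

ANSWER: 400.5


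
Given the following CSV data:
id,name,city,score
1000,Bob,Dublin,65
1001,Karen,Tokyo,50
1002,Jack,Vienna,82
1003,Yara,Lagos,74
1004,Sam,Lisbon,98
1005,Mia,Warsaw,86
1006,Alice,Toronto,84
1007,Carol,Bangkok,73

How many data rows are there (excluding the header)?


Counting rows (excluding header):
Header: id,name,city,score
Data rows: 8

ANSWER: 8


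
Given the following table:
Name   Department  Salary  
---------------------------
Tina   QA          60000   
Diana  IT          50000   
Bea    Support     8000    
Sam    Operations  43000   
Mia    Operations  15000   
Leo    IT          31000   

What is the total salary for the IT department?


IT department members:
  Diana: 50000
  Leo: 31000
Total = 50000 + 31000 = 81000

ANSWER: 81000


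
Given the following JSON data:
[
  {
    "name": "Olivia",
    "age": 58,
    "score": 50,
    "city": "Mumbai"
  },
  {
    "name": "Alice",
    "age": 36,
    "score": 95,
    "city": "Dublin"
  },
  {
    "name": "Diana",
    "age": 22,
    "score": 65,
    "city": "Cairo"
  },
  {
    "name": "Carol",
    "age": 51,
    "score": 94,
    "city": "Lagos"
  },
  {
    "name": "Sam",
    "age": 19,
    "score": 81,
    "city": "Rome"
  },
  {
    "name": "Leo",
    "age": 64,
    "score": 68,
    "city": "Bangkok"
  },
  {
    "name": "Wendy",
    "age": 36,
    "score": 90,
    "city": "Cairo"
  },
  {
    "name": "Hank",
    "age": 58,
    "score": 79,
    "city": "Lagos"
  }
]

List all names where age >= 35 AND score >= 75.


Checking both conditions:
  Olivia (age=58, score=50) -> no
  Alice (age=36, score=95) -> YES
  Diana (age=22, score=65) -> no
  Carol (age=51, score=94) -> YES
  Sam (age=19, score=81) -> no
  Leo (age=64, score=68) -> no
  Wendy (age=36, score=90) -> YES
  Hank (age=58, score=79) -> YES


ANSWER: Alice, Carol, Wendy, Hank


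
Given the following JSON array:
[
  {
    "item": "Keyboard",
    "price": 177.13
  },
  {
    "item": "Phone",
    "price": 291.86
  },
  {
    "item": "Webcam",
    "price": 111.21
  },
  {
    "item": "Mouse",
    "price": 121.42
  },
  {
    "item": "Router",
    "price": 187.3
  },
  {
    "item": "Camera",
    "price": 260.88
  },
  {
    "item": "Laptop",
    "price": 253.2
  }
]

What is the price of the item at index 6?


Array index 6 -> Laptop
price = 253.2

ANSWER: 253.2


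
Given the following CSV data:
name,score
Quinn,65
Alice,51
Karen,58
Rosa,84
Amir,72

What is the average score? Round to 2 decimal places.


Scores: 65, 51, 58, 84, 72
Sum = 330
Count = 5
Average = 330 / 5 = 66.00

ANSWER: 66.00


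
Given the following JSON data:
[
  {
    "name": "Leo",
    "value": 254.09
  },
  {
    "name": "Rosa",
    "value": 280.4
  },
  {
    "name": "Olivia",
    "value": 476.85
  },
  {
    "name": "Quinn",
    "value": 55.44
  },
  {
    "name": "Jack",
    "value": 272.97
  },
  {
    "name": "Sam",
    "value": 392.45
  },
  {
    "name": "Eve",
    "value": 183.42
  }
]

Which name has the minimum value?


Comparing values:
  Leo: 254.09
  Rosa: 280.4
  Olivia: 476.85
  Quinn: 55.44
  Jack: 272.97
  Sam: 392.45
  Eve: 183.42
Minimum: Quinn (55.44)

ANSWER: Quinn


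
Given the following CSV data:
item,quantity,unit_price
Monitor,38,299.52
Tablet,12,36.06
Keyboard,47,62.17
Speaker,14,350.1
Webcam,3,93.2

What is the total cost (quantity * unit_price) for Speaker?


Row: Speaker
quantity = 14
unit_price = 350.1
total = 14 * 350.1 = 4901.4

ANSWER: 4901.4


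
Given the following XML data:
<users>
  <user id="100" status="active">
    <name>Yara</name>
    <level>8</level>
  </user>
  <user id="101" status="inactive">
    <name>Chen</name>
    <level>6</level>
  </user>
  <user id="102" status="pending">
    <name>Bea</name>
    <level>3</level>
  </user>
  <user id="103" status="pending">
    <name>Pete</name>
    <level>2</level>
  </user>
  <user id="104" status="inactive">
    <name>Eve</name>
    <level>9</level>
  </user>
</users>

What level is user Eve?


Finding user: Eve
<level>9</level>

ANSWER: 9


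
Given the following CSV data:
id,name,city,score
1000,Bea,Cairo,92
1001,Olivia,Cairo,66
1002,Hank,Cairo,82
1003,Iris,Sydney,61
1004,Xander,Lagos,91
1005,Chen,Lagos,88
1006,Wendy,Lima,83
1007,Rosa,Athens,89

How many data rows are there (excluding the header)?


Counting rows (excluding header):
Header: id,name,city,score
Data rows: 8

ANSWER: 8


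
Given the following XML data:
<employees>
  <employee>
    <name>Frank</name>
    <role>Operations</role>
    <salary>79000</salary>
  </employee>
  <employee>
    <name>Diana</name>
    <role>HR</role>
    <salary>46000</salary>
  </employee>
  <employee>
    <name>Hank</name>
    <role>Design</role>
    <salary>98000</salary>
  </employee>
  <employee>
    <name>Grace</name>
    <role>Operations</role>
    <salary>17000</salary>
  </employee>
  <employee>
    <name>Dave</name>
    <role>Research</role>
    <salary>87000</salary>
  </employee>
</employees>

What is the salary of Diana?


Searching for <employee> with <name>Diana</name>
Found at position 2
<salary>46000</salary>

ANSWER: 46000


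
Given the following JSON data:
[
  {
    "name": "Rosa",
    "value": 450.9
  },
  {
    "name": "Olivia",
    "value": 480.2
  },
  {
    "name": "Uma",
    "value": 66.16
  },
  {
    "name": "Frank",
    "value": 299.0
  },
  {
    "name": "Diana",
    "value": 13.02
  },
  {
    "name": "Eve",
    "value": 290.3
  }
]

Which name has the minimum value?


Comparing values:
  Rosa: 450.9
  Olivia: 480.2
  Uma: 66.16
  Frank: 299.0
  Diana: 13.02
  Eve: 290.3
Minimum: Diana (13.02)

ANSWER: Diana


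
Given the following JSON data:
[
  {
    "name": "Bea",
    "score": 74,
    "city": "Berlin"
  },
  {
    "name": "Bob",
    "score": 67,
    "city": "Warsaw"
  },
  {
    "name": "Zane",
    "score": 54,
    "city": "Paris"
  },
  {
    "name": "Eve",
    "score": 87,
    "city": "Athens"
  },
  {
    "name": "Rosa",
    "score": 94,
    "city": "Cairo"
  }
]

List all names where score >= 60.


Filtering records where score >= 60:
  Bea (score=74) -> YES
  Bob (score=67) -> YES
  Zane (score=54) -> no
  Eve (score=87) -> YES
  Rosa (score=94) -> YES


ANSWER: Bea, Bob, Eve, Rosa


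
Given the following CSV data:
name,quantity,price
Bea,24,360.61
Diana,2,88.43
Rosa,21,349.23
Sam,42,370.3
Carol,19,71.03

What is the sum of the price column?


Values in 'price' column:
  Row 1: 360.61
  Row 2: 88.43
  Row 3: 349.23
  Row 4: 370.3
  Row 5: 71.03
Sum = 360.61 + 88.43 + 349.23 + 370.3 + 71.03 = 1239.6

ANSWER: 1239.6


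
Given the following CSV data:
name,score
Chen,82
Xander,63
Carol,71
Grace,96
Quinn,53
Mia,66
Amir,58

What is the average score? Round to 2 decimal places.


Scores: 82, 63, 71, 96, 53, 66, 58
Sum = 489
Count = 7
Average = 489 / 7 = 69.86

ANSWER: 69.86


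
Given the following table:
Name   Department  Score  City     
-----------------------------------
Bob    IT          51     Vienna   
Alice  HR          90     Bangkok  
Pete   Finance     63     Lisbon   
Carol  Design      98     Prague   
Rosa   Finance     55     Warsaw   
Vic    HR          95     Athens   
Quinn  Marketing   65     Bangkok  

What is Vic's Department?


Row 6: Vic
Department = HR

ANSWER: HR


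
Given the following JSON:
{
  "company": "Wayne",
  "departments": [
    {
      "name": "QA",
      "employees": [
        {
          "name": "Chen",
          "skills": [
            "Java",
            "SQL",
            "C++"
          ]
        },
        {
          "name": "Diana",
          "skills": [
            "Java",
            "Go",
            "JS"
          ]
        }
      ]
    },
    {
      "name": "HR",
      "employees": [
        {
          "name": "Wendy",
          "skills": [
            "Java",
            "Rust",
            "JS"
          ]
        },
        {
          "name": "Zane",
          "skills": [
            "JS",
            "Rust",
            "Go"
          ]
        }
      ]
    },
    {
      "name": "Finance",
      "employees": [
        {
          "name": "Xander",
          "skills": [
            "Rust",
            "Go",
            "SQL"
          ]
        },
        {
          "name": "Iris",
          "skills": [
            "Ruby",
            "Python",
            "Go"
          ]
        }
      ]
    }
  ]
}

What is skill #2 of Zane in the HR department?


Path: departments[1].employees[1].skills[1]
Value: Rust

ANSWER: Rust


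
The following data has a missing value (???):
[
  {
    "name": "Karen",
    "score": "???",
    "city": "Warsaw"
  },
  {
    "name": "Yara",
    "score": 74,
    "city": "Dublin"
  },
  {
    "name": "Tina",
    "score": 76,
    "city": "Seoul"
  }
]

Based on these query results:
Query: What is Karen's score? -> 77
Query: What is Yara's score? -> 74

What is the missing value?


The missing value is Karen's score
From query: Karen's score = 77

ANSWER: 77


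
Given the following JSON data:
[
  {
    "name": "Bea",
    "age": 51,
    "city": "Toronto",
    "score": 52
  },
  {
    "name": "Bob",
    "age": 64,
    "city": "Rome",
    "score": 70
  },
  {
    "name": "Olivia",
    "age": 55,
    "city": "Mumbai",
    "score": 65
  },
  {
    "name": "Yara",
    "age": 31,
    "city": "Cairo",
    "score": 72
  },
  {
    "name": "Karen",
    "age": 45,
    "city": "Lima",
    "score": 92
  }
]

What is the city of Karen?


Looking up record where name = Karen
Record index: 4
Field 'city' = Lima

ANSWER: Lima


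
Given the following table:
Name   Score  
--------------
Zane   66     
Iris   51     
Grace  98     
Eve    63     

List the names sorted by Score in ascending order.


Sorting by Score (ascending):
  Iris: 51
  Eve: 63
  Zane: 66
  Grace: 98


ANSWER: Iris, Eve, Zane, Grace


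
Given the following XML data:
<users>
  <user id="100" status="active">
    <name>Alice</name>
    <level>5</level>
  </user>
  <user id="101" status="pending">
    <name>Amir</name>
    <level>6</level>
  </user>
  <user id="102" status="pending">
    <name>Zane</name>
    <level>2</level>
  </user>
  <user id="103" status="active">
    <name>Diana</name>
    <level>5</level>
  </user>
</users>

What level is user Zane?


Finding user: Zane
<level>2</level>

ANSWER: 2


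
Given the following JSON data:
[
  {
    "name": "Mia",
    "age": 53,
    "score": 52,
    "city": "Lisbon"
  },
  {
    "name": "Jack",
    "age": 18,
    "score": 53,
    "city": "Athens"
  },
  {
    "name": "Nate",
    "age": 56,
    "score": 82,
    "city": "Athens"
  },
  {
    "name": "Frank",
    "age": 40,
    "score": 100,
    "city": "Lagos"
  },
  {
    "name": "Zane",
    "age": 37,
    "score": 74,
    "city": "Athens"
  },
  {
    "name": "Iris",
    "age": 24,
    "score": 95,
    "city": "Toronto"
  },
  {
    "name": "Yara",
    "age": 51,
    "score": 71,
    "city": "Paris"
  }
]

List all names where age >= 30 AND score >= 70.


Checking both conditions:
  Mia (age=53, score=52) -> no
  Jack (age=18, score=53) -> no
  Nate (age=56, score=82) -> YES
  Frank (age=40, score=100) -> YES
  Zane (age=37, score=74) -> YES
  Iris (age=24, score=95) -> no
  Yara (age=51, score=71) -> YES


ANSWER: Nate, Frank, Zane, Yara


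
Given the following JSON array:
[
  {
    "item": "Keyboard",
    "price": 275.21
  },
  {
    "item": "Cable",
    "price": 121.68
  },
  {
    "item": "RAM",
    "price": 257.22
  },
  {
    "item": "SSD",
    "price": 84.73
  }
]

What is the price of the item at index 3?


Array index 3 -> SSD
price = 84.73

ANSWER: 84.73


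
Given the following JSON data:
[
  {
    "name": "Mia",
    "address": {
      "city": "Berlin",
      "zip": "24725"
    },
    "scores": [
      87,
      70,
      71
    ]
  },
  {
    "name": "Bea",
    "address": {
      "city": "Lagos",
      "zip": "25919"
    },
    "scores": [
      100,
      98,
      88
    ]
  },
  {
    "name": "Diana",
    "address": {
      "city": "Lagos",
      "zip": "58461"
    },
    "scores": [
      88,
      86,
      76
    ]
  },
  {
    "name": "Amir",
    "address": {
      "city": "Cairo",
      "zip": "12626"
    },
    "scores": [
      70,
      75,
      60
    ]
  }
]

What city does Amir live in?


Path: records[3].address.city
Value: Cairo

ANSWER: Cairo


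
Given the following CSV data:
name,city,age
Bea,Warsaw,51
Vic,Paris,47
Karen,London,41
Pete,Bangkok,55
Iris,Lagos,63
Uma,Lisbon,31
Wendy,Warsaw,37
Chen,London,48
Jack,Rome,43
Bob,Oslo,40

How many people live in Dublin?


Scanning city column for 'Dublin':
Total matches: 0

ANSWER: 0


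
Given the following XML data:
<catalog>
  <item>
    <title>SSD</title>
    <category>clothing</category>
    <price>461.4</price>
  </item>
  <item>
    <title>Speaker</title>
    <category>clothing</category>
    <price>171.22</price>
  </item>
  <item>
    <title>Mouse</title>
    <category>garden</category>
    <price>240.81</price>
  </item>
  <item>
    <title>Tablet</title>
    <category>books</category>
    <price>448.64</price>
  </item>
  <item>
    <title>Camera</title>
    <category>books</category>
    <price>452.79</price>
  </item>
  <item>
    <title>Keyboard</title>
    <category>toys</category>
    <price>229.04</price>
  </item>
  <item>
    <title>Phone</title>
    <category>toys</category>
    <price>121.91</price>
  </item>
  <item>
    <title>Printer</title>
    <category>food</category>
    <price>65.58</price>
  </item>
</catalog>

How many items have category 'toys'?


Scanning <item> elements for <category>toys</category>:
  Item 6: Keyboard -> MATCH
  Item 7: Phone -> MATCH
Count: 2

ANSWER: 2


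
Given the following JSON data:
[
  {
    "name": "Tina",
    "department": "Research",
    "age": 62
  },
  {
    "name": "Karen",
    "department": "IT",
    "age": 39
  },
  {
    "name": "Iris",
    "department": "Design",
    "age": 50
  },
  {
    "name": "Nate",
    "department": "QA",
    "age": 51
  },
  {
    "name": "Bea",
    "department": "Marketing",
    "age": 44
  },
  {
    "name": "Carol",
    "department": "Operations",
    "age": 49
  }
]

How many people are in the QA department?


Scanning records for department = QA
  Record 3: Nate
Count: 1

ANSWER: 1


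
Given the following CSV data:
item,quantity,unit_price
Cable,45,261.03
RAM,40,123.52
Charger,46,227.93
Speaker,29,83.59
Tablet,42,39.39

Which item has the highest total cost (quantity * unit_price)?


Computing row totals:
  Cable: 11746.35
  RAM: 4940.8
  Charger: 10484.78
  Speaker: 2424.11
  Tablet: 1654.38
Maximum: Cable (11746.35)

ANSWER: Cable


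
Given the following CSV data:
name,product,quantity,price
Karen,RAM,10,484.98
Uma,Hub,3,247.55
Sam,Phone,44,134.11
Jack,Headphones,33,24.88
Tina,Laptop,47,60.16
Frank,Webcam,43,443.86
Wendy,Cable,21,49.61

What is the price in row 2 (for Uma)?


Row 2: Uma
Column 'price' = 247.55

ANSWER: 247.55


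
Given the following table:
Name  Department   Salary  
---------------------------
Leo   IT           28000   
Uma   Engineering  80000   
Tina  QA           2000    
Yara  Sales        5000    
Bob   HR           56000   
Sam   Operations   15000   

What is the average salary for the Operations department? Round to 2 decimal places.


Operations department members:
  Sam: 15000
Sum = 15000
Count = 1
Average = 15000 / 1 = 15000.00

ANSWER: 15000.00


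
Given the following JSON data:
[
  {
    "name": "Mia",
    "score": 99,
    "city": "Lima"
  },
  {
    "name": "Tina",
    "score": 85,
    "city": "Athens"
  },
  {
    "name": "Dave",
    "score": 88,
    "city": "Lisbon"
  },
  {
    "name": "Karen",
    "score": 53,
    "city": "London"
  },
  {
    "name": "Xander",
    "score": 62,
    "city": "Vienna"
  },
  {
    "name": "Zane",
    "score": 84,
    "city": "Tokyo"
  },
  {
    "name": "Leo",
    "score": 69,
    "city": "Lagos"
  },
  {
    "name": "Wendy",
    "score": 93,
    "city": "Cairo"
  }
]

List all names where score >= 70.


Filtering records where score >= 70:
  Mia (score=99) -> YES
  Tina (score=85) -> YES
  Dave (score=88) -> YES
  Karen (score=53) -> no
  Xander (score=62) -> no
  Zane (score=84) -> YES
  Leo (score=69) -> no
  Wendy (score=93) -> YES


ANSWER: Mia, Tina, Dave, Zane, Wendy


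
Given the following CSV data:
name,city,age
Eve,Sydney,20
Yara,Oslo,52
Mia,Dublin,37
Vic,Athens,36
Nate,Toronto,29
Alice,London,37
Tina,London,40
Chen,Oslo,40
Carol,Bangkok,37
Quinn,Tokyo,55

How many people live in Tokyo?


Scanning city column for 'Tokyo':
  Row 10: Quinn -> MATCH
Total matches: 1

ANSWER: 1


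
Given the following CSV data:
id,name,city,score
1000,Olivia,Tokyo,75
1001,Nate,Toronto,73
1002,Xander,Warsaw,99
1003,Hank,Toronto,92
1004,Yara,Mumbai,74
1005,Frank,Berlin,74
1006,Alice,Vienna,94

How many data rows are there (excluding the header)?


Counting rows (excluding header):
Header: id,name,city,score
Data rows: 7

ANSWER: 7


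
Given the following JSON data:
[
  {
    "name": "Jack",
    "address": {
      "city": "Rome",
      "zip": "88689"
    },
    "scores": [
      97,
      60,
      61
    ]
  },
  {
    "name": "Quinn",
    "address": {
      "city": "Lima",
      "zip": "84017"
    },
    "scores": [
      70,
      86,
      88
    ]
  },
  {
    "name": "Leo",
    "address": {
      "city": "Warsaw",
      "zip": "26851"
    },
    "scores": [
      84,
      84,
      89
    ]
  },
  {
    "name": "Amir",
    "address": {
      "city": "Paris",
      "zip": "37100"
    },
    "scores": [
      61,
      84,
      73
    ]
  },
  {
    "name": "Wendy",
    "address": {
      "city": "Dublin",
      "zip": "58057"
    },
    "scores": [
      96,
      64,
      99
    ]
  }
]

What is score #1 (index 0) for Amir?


Path: records[3].scores[0]
Value: 61

ANSWER: 61


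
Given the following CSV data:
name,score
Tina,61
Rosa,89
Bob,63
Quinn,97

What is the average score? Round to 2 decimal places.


Scores: 61, 89, 63, 97
Sum = 310
Count = 4
Average = 310 / 4 = 77.50

ANSWER: 77.50


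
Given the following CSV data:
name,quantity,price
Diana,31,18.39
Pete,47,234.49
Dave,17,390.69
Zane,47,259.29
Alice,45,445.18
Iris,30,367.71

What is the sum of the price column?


Values in 'price' column:
  Row 1: 18.39
  Row 2: 234.49
  Row 3: 390.69
  Row 4: 259.29
  Row 5: 445.18
  Row 6: 367.71
Sum = 18.39 + 234.49 + 390.69 + 259.29 + 445.18 + 367.71 = 1715.75

ANSWER: 1715.75


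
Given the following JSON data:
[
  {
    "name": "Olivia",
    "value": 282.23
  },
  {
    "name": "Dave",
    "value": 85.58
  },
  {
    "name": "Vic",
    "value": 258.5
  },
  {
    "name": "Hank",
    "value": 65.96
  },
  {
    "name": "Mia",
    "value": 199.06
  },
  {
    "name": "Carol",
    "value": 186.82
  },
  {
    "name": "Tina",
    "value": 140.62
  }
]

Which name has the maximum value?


Comparing values:
  Olivia: 282.23
  Dave: 85.58
  Vic: 258.5
  Hank: 65.96
  Mia: 199.06
  Carol: 186.82
  Tina: 140.62
Maximum: Olivia (282.23)

ANSWER: Olivia


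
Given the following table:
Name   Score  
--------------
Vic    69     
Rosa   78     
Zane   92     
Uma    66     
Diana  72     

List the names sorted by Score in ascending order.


Sorting by Score (ascending):
  Uma: 66
  Vic: 69
  Diana: 72
  Rosa: 78
  Zane: 92


ANSWER: Uma, Vic, Diana, Rosa, Zane


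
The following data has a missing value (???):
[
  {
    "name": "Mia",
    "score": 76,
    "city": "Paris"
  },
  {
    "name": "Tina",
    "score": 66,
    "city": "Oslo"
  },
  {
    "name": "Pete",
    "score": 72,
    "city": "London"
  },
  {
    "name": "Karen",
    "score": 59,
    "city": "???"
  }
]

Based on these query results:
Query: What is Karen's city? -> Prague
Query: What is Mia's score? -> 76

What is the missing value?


The missing value is Karen's city
From query: Karen's city = Prague

ANSWER: Prague


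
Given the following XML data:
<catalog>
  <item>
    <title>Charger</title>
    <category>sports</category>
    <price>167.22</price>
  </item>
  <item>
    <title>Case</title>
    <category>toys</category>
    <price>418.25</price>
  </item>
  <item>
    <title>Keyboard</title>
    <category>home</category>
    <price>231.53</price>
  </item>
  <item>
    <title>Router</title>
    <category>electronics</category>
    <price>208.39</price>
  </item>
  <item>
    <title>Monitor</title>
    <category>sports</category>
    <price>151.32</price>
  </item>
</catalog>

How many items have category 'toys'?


Scanning <item> elements for <category>toys</category>:
  Item 2: Case -> MATCH
Count: 1

ANSWER: 1


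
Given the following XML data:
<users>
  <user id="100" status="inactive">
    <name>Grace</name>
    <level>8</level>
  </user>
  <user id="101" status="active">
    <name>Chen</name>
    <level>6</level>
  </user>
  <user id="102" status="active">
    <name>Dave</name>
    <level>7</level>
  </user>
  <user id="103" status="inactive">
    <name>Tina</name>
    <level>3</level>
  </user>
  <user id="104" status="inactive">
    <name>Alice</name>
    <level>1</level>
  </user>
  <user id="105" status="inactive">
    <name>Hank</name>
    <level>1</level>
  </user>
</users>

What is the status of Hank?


Finding user with name = Hank
user id="105" status="inactive"

ANSWER: inactive


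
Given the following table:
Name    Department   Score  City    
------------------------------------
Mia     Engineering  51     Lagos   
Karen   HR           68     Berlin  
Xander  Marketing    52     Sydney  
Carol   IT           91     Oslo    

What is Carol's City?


Row 4: Carol
City = Oslo

ANSWER: Oslo


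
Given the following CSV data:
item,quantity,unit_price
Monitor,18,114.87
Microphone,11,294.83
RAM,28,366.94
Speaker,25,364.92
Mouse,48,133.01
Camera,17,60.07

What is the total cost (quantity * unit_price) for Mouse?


Row: Mouse
quantity = 48
unit_price = 133.01
total = 48 * 133.01 = 6384.48

ANSWER: 6384.48


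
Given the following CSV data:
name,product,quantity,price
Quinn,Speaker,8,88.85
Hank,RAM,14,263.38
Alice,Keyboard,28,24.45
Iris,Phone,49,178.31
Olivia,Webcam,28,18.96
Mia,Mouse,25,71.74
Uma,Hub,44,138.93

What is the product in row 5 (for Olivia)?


Row 5: Olivia
Column 'product' = Webcam

ANSWER: Webcam


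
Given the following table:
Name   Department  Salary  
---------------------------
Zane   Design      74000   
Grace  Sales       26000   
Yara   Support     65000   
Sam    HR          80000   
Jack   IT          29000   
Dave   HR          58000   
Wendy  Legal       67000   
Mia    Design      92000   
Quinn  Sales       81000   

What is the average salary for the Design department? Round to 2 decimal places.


Design department members:
  Zane: 74000
  Mia: 92000
Sum = 166000
Count = 2
Average = 166000 / 2 = 83000.00

ANSWER: 83000.00


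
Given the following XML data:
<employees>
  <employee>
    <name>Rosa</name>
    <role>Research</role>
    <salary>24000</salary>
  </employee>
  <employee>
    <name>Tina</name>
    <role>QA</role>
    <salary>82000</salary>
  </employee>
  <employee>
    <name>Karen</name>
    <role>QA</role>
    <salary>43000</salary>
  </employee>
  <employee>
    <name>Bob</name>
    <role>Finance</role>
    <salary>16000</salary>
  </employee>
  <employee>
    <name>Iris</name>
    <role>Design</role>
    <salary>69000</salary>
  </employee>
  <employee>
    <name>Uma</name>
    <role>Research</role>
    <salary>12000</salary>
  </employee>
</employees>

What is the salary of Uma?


Searching for <employee> with <name>Uma</name>
Found at position 6
<salary>12000</salary>

ANSWER: 12000


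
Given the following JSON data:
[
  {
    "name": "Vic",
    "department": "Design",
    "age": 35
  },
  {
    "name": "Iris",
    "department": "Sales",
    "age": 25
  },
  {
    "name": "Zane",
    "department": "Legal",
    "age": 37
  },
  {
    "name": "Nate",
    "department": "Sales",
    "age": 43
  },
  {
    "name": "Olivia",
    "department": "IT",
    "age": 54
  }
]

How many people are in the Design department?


Scanning records for department = Design
  Record 0: Vic
Count: 1

ANSWER: 1


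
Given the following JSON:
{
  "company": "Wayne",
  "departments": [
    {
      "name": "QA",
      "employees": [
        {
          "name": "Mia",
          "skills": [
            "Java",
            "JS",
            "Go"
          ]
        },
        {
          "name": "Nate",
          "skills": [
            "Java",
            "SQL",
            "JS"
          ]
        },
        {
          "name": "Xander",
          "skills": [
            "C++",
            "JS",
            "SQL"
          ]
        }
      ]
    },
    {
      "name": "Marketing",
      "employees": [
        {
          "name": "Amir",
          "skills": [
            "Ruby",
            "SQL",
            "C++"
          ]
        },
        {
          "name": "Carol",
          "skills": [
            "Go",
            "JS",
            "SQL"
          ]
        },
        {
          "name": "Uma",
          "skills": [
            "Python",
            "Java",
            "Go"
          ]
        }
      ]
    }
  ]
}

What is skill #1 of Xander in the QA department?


Path: departments[0].employees[2].skills[0]
Value: C++

ANSWER: C++


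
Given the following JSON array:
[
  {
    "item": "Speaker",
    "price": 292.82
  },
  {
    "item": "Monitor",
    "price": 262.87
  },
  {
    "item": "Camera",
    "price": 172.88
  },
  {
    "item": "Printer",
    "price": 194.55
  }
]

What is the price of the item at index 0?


Array index 0 -> Speaker
price = 292.82

ANSWER: 292.82


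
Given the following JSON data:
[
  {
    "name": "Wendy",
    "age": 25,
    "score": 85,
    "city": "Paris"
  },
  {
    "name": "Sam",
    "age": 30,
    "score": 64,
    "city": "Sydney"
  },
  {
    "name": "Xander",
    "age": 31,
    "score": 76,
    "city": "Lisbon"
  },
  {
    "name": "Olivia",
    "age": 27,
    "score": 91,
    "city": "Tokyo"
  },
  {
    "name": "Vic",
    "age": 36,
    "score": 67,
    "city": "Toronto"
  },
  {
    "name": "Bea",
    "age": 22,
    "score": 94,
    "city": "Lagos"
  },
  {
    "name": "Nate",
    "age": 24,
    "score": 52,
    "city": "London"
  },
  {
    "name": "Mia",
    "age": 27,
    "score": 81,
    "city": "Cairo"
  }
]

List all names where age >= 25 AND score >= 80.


Checking both conditions:
  Wendy (age=25, score=85) -> YES
  Sam (age=30, score=64) -> no
  Xander (age=31, score=76) -> no
  Olivia (age=27, score=91) -> YES
  Vic (age=36, score=67) -> no
  Bea (age=22, score=94) -> no
  Nate (age=24, score=52) -> no
  Mia (age=27, score=81) -> YES


ANSWER: Wendy, Olivia, Mia


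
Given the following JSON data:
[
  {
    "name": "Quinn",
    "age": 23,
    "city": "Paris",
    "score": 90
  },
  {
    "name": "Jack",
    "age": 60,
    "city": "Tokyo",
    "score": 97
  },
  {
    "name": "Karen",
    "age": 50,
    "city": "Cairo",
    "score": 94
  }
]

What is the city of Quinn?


Looking up record where name = Quinn
Record index: 0
Field 'city' = Paris

ANSWER: Paris


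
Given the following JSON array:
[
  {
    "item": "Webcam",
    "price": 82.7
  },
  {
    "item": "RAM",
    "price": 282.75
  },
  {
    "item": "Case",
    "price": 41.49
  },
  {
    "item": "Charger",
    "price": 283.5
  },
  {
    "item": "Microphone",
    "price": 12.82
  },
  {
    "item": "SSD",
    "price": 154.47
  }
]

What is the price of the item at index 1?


Array index 1 -> RAM
price = 282.75

ANSWER: 282.75


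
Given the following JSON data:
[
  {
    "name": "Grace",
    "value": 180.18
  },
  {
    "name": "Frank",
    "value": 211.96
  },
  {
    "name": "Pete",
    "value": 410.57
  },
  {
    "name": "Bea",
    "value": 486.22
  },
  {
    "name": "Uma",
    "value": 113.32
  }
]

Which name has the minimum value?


Comparing values:
  Grace: 180.18
  Frank: 211.96
  Pete: 410.57
  Bea: 486.22
  Uma: 113.32
Minimum: Uma (113.32)

ANSWER: Uma


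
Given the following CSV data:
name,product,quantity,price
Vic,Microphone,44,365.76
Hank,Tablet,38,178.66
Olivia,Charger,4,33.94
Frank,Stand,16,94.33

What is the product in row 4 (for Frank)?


Row 4: Frank
Column 'product' = Stand

ANSWER: Stand


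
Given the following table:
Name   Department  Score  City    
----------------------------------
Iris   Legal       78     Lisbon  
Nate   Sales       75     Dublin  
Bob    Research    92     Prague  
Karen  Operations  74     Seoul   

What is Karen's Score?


Row 4: Karen
Score = 74

ANSWER: 74


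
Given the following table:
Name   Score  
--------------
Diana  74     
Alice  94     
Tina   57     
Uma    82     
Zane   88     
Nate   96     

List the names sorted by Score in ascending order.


Sorting by Score (ascending):
  Tina: 57
  Diana: 74
  Uma: 82
  Zane: 88
  Alice: 94
  Nate: 96


ANSWER: Tina, Diana, Uma, Zane, Alice, Nate


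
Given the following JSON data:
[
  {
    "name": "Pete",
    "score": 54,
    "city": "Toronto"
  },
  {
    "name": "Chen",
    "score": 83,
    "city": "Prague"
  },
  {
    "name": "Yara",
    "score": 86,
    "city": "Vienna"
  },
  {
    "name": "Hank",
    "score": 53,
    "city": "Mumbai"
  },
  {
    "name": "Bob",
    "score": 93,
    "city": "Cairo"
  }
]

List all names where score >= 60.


Filtering records where score >= 60:
  Pete (score=54) -> no
  Chen (score=83) -> YES
  Yara (score=86) -> YES
  Hank (score=53) -> no
  Bob (score=93) -> YES


ANSWER: Chen, Yara, Bob


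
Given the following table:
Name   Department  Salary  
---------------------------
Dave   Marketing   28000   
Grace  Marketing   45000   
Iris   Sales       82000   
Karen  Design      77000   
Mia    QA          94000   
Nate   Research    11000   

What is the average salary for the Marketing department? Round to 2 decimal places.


Marketing department members:
  Dave: 28000
  Grace: 45000
Sum = 73000
Count = 2
Average = 73000 / 2 = 36500.00

ANSWER: 36500.00


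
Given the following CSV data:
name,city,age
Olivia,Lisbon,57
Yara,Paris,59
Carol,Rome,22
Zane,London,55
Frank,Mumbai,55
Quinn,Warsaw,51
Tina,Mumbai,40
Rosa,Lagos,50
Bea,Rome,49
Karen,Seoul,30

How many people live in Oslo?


Scanning city column for 'Oslo':
Total matches: 0

ANSWER: 0


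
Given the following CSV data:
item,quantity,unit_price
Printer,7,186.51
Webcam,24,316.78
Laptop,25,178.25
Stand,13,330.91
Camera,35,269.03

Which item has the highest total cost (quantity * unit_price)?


Computing row totals:
  Printer: 1305.57
  Webcam: 7602.72
  Laptop: 4456.25
  Stand: 4301.83
  Camera: 9416.05
Maximum: Camera (9416.05)

ANSWER: Camera


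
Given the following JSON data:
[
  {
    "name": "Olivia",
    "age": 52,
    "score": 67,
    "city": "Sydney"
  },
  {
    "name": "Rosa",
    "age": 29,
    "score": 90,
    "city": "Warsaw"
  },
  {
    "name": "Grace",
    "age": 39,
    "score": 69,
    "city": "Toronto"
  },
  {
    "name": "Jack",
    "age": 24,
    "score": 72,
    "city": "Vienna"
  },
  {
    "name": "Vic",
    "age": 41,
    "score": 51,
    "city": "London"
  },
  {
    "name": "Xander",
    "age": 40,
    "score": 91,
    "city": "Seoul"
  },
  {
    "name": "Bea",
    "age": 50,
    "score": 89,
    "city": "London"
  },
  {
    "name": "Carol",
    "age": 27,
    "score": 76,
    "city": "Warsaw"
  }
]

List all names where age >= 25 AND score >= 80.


Checking both conditions:
  Olivia (age=52, score=67) -> no
  Rosa (age=29, score=90) -> YES
  Grace (age=39, score=69) -> no
  Jack (age=24, score=72) -> no
  Vic (age=41, score=51) -> no
  Xander (age=40, score=91) -> YES
  Bea (age=50, score=89) -> YES
  Carol (age=27, score=76) -> no


ANSWER: Rosa, Xander, Bea


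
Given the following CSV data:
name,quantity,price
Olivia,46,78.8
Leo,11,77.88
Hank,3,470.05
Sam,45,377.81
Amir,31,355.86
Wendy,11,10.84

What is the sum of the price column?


Values in 'price' column:
  Row 1: 78.8
  Row 2: 77.88
  Row 3: 470.05
  Row 4: 377.81
  Row 5: 355.86
  Row 6: 10.84
Sum = 78.8 + 77.88 + 470.05 + 377.81 + 355.86 + 10.84 = 1371.24

ANSWER: 1371.24


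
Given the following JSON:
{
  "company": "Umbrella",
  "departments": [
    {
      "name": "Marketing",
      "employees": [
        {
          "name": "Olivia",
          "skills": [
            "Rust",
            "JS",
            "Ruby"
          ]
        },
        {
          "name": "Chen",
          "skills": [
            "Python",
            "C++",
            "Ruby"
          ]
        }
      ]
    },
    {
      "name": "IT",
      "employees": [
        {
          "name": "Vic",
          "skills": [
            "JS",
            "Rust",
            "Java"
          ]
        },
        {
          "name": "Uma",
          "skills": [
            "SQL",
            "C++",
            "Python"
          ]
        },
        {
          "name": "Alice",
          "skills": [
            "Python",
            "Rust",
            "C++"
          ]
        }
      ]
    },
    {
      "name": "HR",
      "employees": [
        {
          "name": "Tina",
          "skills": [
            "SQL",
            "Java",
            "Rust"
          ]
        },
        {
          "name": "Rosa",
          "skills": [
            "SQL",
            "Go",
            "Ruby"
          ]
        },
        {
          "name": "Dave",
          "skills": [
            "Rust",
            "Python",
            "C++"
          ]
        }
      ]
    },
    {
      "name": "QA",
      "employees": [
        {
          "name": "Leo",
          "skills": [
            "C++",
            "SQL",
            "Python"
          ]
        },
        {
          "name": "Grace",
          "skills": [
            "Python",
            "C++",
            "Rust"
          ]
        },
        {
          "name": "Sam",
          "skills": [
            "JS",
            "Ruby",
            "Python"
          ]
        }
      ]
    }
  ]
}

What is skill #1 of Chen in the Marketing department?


Path: departments[0].employees[1].skills[0]
Value: Python

ANSWER: Python


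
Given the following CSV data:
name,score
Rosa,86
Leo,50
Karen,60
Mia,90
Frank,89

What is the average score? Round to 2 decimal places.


Scores: 86, 50, 60, 90, 89
Sum = 375
Count = 5
Average = 375 / 5 = 75.00

ANSWER: 75.00


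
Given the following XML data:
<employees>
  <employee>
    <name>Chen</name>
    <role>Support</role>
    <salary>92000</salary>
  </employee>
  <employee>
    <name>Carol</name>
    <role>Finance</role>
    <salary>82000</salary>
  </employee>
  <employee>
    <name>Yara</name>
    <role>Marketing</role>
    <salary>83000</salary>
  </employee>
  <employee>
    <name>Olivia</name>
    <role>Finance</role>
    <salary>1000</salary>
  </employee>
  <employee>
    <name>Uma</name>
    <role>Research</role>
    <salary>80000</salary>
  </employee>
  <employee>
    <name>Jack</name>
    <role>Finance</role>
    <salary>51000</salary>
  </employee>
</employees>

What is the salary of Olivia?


Searching for <employee> with <name>Olivia</name>
Found at position 4
<salary>1000</salary>

ANSWER: 1000


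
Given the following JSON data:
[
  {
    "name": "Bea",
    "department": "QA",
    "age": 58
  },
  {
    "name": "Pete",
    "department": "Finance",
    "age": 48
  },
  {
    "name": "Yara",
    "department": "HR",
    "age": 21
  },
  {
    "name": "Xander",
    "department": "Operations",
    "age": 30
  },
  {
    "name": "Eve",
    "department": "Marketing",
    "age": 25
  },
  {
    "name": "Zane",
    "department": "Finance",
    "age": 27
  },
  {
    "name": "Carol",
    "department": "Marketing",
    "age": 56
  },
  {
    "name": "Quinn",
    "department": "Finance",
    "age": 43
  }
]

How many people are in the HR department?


Scanning records for department = HR
  Record 2: Yara
Count: 1

ANSWER: 1


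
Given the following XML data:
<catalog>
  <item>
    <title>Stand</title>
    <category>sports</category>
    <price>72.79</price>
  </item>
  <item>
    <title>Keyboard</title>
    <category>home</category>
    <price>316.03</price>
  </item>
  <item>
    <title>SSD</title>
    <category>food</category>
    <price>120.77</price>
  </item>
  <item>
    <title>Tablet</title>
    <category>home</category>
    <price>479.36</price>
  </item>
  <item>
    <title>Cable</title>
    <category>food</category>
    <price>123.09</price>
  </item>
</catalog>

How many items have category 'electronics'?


Scanning <item> elements for <category>electronics</category>:
Count: 0

ANSWER: 0


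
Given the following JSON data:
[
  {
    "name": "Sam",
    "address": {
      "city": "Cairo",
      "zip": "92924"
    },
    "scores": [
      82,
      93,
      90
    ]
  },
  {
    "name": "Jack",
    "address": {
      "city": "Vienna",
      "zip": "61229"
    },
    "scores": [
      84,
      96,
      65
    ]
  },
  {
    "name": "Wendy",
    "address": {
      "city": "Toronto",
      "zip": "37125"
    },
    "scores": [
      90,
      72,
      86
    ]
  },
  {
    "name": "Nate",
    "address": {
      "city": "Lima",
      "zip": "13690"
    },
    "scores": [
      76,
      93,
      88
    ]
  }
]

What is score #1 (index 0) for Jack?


Path: records[1].scores[0]
Value: 84

ANSWER: 84


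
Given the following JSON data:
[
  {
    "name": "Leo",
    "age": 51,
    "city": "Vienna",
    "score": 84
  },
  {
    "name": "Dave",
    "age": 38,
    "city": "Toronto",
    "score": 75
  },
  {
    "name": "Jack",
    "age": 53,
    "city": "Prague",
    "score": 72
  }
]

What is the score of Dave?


Looking up record where name = Dave
Record index: 1
Field 'score' = 75

ANSWER: 75


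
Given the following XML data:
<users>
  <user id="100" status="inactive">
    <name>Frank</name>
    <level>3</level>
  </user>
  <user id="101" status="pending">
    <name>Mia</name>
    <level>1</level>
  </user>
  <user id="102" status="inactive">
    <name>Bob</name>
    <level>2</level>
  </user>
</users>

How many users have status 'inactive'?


Counting users with status='inactive':
  Frank (id=100) -> MATCH
  Bob (id=102) -> MATCH
Count: 2

ANSWER: 2


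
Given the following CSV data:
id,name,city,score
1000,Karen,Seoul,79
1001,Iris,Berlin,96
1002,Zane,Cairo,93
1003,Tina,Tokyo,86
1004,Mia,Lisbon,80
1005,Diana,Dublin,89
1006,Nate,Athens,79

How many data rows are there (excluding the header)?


Counting rows (excluding header):
Header: id,name,city,score
Data rows: 7

ANSWER: 7


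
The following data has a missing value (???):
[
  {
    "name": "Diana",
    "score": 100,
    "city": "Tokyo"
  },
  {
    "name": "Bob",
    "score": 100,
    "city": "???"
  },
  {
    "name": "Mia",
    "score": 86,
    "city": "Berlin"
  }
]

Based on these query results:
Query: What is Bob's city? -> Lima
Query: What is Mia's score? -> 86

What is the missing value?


The missing value is Bob's city
From query: Bob's city = Lima

ANSWER: Lima
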